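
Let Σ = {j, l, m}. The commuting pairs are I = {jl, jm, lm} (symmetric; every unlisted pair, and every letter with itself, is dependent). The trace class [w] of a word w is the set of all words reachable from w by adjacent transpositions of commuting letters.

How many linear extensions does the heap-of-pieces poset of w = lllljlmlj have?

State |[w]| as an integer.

252

piece 0:l — minimal
piece 1:l rests on {0:l}
piece 2:l rests on {1:l}
piece 3:l rests on {2:l}
piece 4:j — minimal
piece 5:l rests on {3:l}
piece 6:m — minimal
piece 7:l rests on {5:l}
piece 8:j rests on {4:j}
minimal pieces: {0:l, 4:j, 6:m}
ways to finish when only these pieces remain (= sum over removing one remaining piece with nothing left below it):
  1 left: {6}→1  {7}→1  {8}→1
  2 left: {4,8}→1  {5,7}→1  {6,7}→2  {6,8}→2  {7,8}→2
  3 left: {3,5,7}→1  {4,6,8}→3  {4,7,8}→3  {5,6,7}→3  {5,7,8}→3  {6,7,8}→6
  4 left: {2,3,5,7}→1  {3,5,6,7}→4  {3,5,7,8}→4  {4,5,7,8}→6  {4,6,7,8}→12  {5,6,7,8}→12
  5 left: {1,2,3,5,7}→1  {2,3,5,6,7}→5  {2,3,5,7,8}→5  {3,4,5,7,8}→10  {3,5,6,7,8}→20  {4,5,6,7,8}→30
  6 left: {0,1,2,3,5,7}→1  {1,2,3,5,6,7}→6  {1,2,3,5,7,8}→6  {2,3,4,5,7,8}→15  {2,3,5,6,7,8}→30  {3,4,5,6,7,8}→60
  7 left: {0,1,2,3,5,6,7}→7  {0,1,2,3,5,7,8}→7  {1,2,3,4,5,7,8}→21  {1,2,3,5,6,7,8}→42  {2,3,4,5,6,7,8}→105
  placing 0:l first → 168 extensions
  placing 4:j first → 56 extensions
  placing 6:m first → 28 extensions
total linear extensions = 252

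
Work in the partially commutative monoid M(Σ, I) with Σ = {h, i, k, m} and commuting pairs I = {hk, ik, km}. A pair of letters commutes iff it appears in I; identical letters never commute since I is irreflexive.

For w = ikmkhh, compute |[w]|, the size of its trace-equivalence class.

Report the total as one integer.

0(i) covers ∅
1(k) covers ∅
2(m) covers 0:i
3(k) covers 1:k
4(h) covers 2:m
5(h) covers 4:h
floor of heap: 0:i, 1:k
completions by unplaced set U, small U first (add the entries for U minus each lowest piece of U):
  |U|=1: {3}:1  {5}:1
  |U|=2: {1,3}:1  {3,5}:2  {4,5}:1
  |U|=3: {1,3,5}:3  {2,4,5}:1  {3,4,5}:3
  |U|=4: {0,2,4,5}:1  {1,3,4,5}:6  {2,3,4,5}:4
  start at 0(i): 10
  start at 1(k): 5
sum over floor = 15

15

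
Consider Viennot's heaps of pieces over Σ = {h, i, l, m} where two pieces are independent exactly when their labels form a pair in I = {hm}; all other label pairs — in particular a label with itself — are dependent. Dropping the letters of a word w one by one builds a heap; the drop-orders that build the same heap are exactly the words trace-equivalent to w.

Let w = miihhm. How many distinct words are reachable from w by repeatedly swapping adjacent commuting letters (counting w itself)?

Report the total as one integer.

0(m) covers ∅
1(i) covers 0:m
2(i) covers 1:i
3(h) covers 2:i
4(h) covers 3:h
5(m) covers 2:i
floor of heap: 0:m
completions by unplaced set U, small U first (add the entries for U minus each lowest piece of U):
  |U|=1: {4}:1  {5}:1
  |U|=2: {3,4}:1  {4,5}:2
  |U|=3: {3,4,5}:3
  |U|=4: {2,3,4,5}:3
  start at 0(m): 3

3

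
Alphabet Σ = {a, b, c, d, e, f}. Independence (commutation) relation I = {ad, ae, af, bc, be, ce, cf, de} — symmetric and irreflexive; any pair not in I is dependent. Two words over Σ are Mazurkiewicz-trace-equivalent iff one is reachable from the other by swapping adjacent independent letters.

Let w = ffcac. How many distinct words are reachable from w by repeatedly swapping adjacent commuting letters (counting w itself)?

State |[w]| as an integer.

0(f) covers ∅
1(f) covers 0:f
2(c) covers ∅
3(a) covers 2:c
4(c) covers 3:a
floor of heap: 0:f, 2:c
completions by unplaced set U, small U first (add the entries for U minus each lowest piece of U):
  |U|=1: {1}:1  {4}:1
  |U|=2: {0,1}:1  {1,4}:2  {3,4}:1
  |U|=3: {0,1,4}:3  {1,3,4}:3  {2,3,4}:1
  start at 0(f): 4
  start at 2(c): 6
sum over floor = 10

10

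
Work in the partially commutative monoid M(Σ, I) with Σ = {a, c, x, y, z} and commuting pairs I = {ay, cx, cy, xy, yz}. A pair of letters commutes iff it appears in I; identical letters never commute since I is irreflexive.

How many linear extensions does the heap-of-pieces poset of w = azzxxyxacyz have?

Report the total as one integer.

55

drop 0:a onto floor
drop 1:z onto {0:a}
drop 2:z onto {1:z}
drop 3:x onto {2:z}
drop 4:x onto {3:x}
drop 5:y onto floor
drop 6:x onto {4:x}
drop 7:a onto {6:x}
drop 8:c onto {7:a}
drop 9:y onto {5:y}
drop 10:z onto {8:c}
ground layer = {0:a, 5:y}
drop-orders for the pieces not yet dropped (sum over which currently-grounded one goes next):
  1 to go: {9} 1  {10} 1
  2 to go: {5,9} 1  {8,10} 1  {9,10} 2
  3 to go: {5,9,10} 3  {7,8,10} 1  {8,9,10} 3
  4 to go: {5,8,9,10} 6  {6,7,8,10} 1  {7,8,9,10} 4
  5 to go: {4,6,7,8,10} 1  {5,7,8,9,10} 10  {6,7,8,9,10} 5
  6 to go: {3,4,6,7,8,10} 1  {4,6,7,8,9,10} 6  {5,6,7,8,9,10} 15
  7 to go: {2,3,4,6,7,8,10} 1  {3,4,6,7,8,9,10} 7  {4,5,6,7,8,9,10} 21
  8 to go: {1,2,3,4,6,7,8,10} 1  {2,3,4,6,7,8,9,10} 8  {3,4,5,6,7,8,9,10} 28
  9 to go: {0,1,2,3,4,6,7,8,10} 1  {1,2,3,4,6,7,8,9,10} 9  {2,3,4,5,6,7,8,9,10} 36
  if 0:a drops first: 45 orders
  if 5:y drops first: 10 orders
heap linearizations: 55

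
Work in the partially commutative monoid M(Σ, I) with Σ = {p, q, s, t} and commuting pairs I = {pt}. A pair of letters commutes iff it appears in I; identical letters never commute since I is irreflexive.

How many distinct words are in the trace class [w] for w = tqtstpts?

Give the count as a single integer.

3

drop 0:t onto floor
drop 1:q onto {0:t}
drop 2:t onto {1:q}
drop 3:s onto {2:t}
drop 4:t onto {3:s}
drop 5:p onto {3:s}
drop 6:t onto {4:t}
drop 7:s onto {5:p, 6:t}
ground layer = {0:t}
drop-orders for the pieces not yet dropped (sum over which currently-grounded one goes next):
  1 to go: {7} 1
  2 to go: {5,7} 1  {6,7} 1
  3 to go: {4,6,7} 1  {5,6,7} 2
  4 to go: {4,5,6,7} 3
  5 to go: {3,4,5,6,7} 3
  6 to go: {2,3,4,5,6,7} 3
  if 0:t drops first: 3 orders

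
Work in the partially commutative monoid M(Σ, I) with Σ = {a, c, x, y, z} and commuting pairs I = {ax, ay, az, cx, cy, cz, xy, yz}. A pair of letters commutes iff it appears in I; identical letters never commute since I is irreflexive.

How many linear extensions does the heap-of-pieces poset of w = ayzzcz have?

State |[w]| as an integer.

60

drop 0:a onto floor
drop 1:y onto floor
drop 2:z onto floor
drop 3:z onto {2:z}
drop 4:c onto {0:a}
drop 5:z onto {3:z}
ground layer = {0:a, 1:y, 2:z}
drop-orders for the pieces not yet dropped (sum over which currently-grounded one goes next):
  1 to go: {1} 1  {4} 1  {5} 1
  2 to go: {0,4} 1  {1,4} 2  {1,5} 2  {3,5} 1  {4,5} 2
  3 to go: {0,1,4} 3  {0,4,5} 3  {1,3,5} 3  {1,4,5} 6  {2,3,5} 1  {3,4,5} 3
  4 to go: {0,1,4,5} 12  {0,3,4,5} 6  {1,2,3,5} 4  {1,3,4,5} 12  {2,3,4,5} 4
  if 0:a drops first: 20 orders
  if 1:y drops first: 10 orders
  if 2:z drops first: 30 orders
heap linearizations: 60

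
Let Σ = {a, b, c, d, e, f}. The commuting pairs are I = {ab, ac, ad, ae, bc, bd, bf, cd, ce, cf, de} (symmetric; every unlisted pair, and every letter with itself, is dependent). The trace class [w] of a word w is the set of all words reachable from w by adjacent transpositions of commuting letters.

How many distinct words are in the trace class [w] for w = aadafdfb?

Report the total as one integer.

#0=a has no predecessor
#1=a depends on [0:a]
#2=d has no predecessor
#3=a depends on [1:a]
#4=f depends on [2:d, 3:a]
#5=d depends on [4:f]
#6=f depends on [5:d]
#7=b has no predecessor
sources: [0:a, 2:d, 7:b]
N(rest) = Σ N(rest − s) over sources s of rest; N(one piece) = 1:
  size 1 → [6]=1  [7]=1
  size 2 → [5,6]=1  [6,7]=2
  size 3 → [4,5,6]=1  [5,6,7]=3
  size 4 → [2,4,5,6]=1  [3,4,5,6]=1  [4,5,6,7]=4
  size 5 → [1,3,4,5,6]=1  [2,3,4,5,6]=2  [2,4,5,6,7]=5  [3,4,5,6,7]=5
  size 6 → [0,1,3,4,5,6]=1  [1,2,3,4,5,6]=3  [1,3,4,5,6,7]=6  [2,3,4,5,6,7]=12
  first=0(a) contributes 21
  first=2(d) contributes 7
  first=7(b) contributes 4
|[w]| = 32

32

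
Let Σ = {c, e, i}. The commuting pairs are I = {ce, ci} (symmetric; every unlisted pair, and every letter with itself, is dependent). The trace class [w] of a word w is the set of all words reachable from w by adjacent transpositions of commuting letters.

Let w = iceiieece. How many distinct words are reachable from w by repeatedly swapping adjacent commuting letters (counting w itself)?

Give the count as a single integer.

drop 0:i onto floor
drop 1:c onto floor
drop 2:e onto {0:i}
drop 3:i onto {2:e}
drop 4:i onto {3:i}
drop 5:e onto {4:i}
drop 6:e onto {5:e}
drop 7:c onto {1:c}
drop 8:e onto {6:e}
ground layer = {0:i, 1:c}
drop-orders for the pieces not yet dropped (sum over which currently-grounded one goes next):
  1 to go: {7} 1  {8} 1
  2 to go: {1,7} 1  {6,8} 1  {7,8} 2
  3 to go: {1,7,8} 3  {5,6,8} 1  {6,7,8} 3
  4 to go: {1,6,7,8} 6  {4,5,6,8} 1  {5,6,7,8} 4
  5 to go: {1,5,6,7,8} 10  {3,4,5,6,8} 1  {4,5,6,7,8} 5
  6 to go: {1,4,5,6,7,8} 15  {2,3,4,5,6,8} 1  {3,4,5,6,7,8} 6
  7 to go: {0,2,3,4,5,6,8} 1  {1,3,4,5,6,7,8} 21  {2,3,4,5,6,7,8} 7
  if 0:i drops first: 28 orders
  if 1:c drops first: 8 orders
heap linearizations: 36

36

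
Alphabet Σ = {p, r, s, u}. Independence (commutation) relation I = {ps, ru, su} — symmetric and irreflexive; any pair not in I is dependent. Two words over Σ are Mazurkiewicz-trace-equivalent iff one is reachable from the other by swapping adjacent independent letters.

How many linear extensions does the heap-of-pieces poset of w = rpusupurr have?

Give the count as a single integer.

drop 0:r onto floor
drop 1:p onto {0:r}
drop 2:u onto {1:p}
drop 3:s onto {0:r}
drop 4:u onto {2:u}
drop 5:p onto {4:u}
drop 6:u onto {5:p}
drop 7:r onto {3:s, 5:p}
drop 8:r onto {7:r}
ground layer = {0:r}
drop-orders for the pieces not yet dropped (sum over which currently-grounded one goes next):
  1 to go: {6} 1  {8} 1
  2 to go: {6,8} 2  {7,8} 1
  3 to go: {3,7,8} 1  {6,7,8} 3
  4 to go: {3,6,7,8} 4  {5,6,7,8} 3
  5 to go: {3,5,6,7,8} 7  {4,5,6,7,8} 3
  6 to go: {2,4,5,6,7,8} 3  {3,4,5,6,7,8} 10
  7 to go: {1,2,4,5,6,7,8} 3  {2,3,4,5,6,7,8} 13
  if 0:r drops first: 16 orders

16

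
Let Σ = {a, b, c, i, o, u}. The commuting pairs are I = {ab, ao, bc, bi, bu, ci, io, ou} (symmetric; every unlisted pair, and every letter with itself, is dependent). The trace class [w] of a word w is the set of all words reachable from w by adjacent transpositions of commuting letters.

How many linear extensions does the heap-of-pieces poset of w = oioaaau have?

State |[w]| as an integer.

21

drop 0:o onto floor
drop 1:i onto floor
drop 2:o onto {0:o}
drop 3:a onto {1:i}
drop 4:a onto {3:a}
drop 5:a onto {4:a}
drop 6:u onto {5:a}
ground layer = {0:o, 1:i}
drop-orders for the pieces not yet dropped (sum over which currently-grounded one goes next):
  1 to go: {2} 1  {6} 1
  2 to go: {0,2} 1  {2,6} 2  {5,6} 1
  3 to go: {0,2,6} 3  {2,5,6} 3  {4,5,6} 1
  4 to go: {0,2,5,6} 6  {2,4,5,6} 4  {3,4,5,6} 1
  5 to go: {0,2,4,5,6} 10  {1,3,4,5,6} 1  {2,3,4,5,6} 5
  if 0:o drops first: 6 orders
  if 1:i drops first: 15 orders
heap linearizations: 21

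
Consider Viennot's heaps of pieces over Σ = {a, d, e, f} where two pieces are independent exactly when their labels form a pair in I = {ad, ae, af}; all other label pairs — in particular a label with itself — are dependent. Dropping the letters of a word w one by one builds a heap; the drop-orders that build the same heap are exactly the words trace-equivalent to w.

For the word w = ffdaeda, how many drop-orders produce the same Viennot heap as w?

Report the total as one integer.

piece 0:f — minimal
piece 1:f rests on {0:f}
piece 2:d rests on {1:f}
piece 3:a — minimal
piece 4:e rests on {2:d}
piece 5:d rests on {4:e}
piece 6:a rests on {3:a}
minimal pieces: {0:f, 3:a}
ways to finish when only these pieces remain (= sum over removing one remaining piece with nothing left below it):
  1 left: {5}→1  {6}→1
  2 left: {3,6}→1  {4,5}→1  {5,6}→2
  3 left: {2,4,5}→1  {3,5,6}→3  {4,5,6}→3
  4 left: {1,2,4,5}→1  {2,4,5,6}→4  {3,4,5,6}→6
  5 left: {0,1,2,4,5}→1  {1,2,4,5,6}→5  {2,3,4,5,6}→10
  placing 0:f first → 15 extensions
  placing 3:a first → 6 extensions
total linear extensions = 21

21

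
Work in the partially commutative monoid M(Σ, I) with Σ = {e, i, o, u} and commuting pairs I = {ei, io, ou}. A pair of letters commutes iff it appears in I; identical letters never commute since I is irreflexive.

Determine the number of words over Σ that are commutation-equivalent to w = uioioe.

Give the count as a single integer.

0(u) covers ∅
1(i) covers 0:u
2(o) covers ∅
3(i) covers 1:i
4(o) covers 2:o
5(e) covers 0:u, 4:o
floor of heap: 0:u, 2:o
completions by unplaced set U, small U first (add the entries for U minus each lowest piece of U):
  |U|=1: {3}:1  {5}:1
  |U|=2: {1,3}:1  {3,5}:2  {4,5}:1
  |U|=3: {1,3,5}:3  {2,4,5}:1  {3,4,5}:3
  |U|=4: {0,1,3,5}:3  {1,3,4,5}:6  {2,3,4,5}:4
  start at 0(u): 10
  start at 2(o): 9
sum over floor = 19

19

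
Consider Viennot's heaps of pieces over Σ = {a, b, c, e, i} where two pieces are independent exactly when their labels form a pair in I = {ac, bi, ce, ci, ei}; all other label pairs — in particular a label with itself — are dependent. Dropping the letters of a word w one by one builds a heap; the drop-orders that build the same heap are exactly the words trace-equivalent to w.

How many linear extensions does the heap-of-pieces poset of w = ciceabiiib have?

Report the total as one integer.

310

piece 0:c — minimal
piece 1:i — minimal
piece 2:c rests on {0:c}
piece 3:e — minimal
piece 4:a rests on {1:i, 3:e}
piece 5:b rests on {2:c, 4:a}
piece 6:i rests on {4:a}
piece 7:i rests on {6:i}
piece 8:i rests on {7:i}
piece 9:b rests on {5:b}
minimal pieces: {0:c, 1:i, 3:e}
ways to finish when only these pieces remain (= sum over removing one remaining piece with nothing left below it):
  1 left: {8}→1  {9}→1
  2 left: {5,9}→1  {7,8}→1  {8,9}→2
  3 left: {2,5,9}→1  {5,8,9}→3  {6,7,8}→1  {7,8,9}→3
  4 left: {0,2,5,9}→1  {2,5,8,9}→4  {5,7,8,9}→6  {6,7,8,9}→4
  5 left: {0,2,5,8,9}→5  {2,5,7,8,9}→10  {5,6,7,8,9}→10
  6 left: {0,2,5,7,8,9}→15  {2,5,6,7,8,9}→20  {4,5,6,7,8,9}→10
  7 left: {0,2,5,6,7,8,9}→35  {1,4,5,6,7,8,9}→10  {2,4,5,6,7,8,9}→30  {3,4,5,6,7,8,9}→10
  8 left: {0,2,4,5,6,7,8,9}→65  {1,2,4,5,6,7,8,9}→40  {1,3,4,5,6,7,8,9}→20  {2,3,4,5,6,7,8,9}→40
  placing 0:c first → 100 extensions
  placing 1:i first → 105 extensions
  placing 3:e first → 105 extensions
total linear extensions = 310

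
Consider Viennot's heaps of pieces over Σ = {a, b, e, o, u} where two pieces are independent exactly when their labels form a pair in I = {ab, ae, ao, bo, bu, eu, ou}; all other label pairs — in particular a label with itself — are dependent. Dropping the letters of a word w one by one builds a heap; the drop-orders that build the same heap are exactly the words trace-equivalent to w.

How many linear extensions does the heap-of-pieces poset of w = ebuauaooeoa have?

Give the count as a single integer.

#0=e has no predecessor
#1=b depends on [0:e]
#2=u has no predecessor
#3=a depends on [2:u]
#4=u depends on [3:a]
#5=a depends on [4:u]
#6=o depends on [0:e]
#7=o depends on [6:o]
#8=e depends on [1:b, 7:o]
#9=o depends on [8:e]
#10=a depends on [5:a]
sources: [0:e, 2:u]
N(rest) = Σ N(rest − s) over sources s of rest; N(one piece) = 1:
  size 1 → [9]=1  [10]=1
  size 2 → [5,10]=1  [8,9]=1  [9,10]=2
  size 3 → [1,8,9]=1  [4,5,10]=1  [5,9,10]=3  [7,8,9]=1  [8,9,10]=3
  size 4 → [1,7,8,9]=2  [1,8,9,10]=4  [3,4,5,10]=1  [4,5,9,10]=4  [5,8,9,10]=6  [6,7,8,9]=1  [7,8,9,10]=4
  size 5 → [1,5,8,9,10]=10  [1,6,7,8,9]=3  [1,7,8,9,10]=10  [2,3,4,5,10]=1  [3,4,5,9,10]=5  [4,5,8,9,10]=10  [5,7,8,9,10]=10  [6,7,8,9,10]=5
  size 6 → [0,1,6,7,8,9]=3  [1,4,5,8,9,10]=20  [1,5,7,8,9,10]=30  [1,6,7,8,9,10]=18  [2,3,4,5,9,10]=6  [3,4,5,8,9,10]=15  [4,5,7,8,9,10]=20  [5,6,7,8,9,10]=15
  size 7 → [0,1,6,7,8,9,10]=21  [1,3,4,5,8,9,10]=35  [1,4,5,7,8,9,10]=70  [1,5,6,7,8,9,10]=63  [2,3,4,5,8,9,10]=21  [3,4,5,7,8,9,10]=35  [4,5,6,7,8,9,10]=35
  size 8 → [0,1,5,6,7,8,9,10]=84  [1,2,3,4,5,8,9,10]=56  [1,3,4,5,7,8,9,10]=140  [1,4,5,6,7,8,9,10]=168  [2,3,4,5,7,8,9,10]=56  [3,4,5,6,7,8,9,10]=70
  size 9 → [0,1,4,5,6,7,8,9,10]=252  [1,2,3,4,5,7,8,9,10]=252  [1,3,4,5,6,7,8,9,10]=378  [2,3,4,5,6,7,8,9,10]=126
  first=0(e) contributes 756
  first=2(u) contributes 630
|[w]| = 1386

1386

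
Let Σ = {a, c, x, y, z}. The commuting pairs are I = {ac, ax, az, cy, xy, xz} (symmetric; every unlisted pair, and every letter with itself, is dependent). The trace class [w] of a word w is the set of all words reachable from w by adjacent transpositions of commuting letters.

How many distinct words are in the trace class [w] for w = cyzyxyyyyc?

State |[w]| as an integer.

60

piece 0:c — minimal
piece 1:y — minimal
piece 2:z rests on {0:c, 1:y}
piece 3:y rests on {2:z}
piece 4:x rests on {0:c}
piece 5:y rests on {3:y}
piece 6:y rests on {5:y}
piece 7:y rests on {6:y}
piece 8:y rests on {7:y}
piece 9:c rests on {2:z, 4:x}
minimal pieces: {0:c, 1:y}
ways to finish when only these pieces remain (= sum over removing one remaining piece with nothing left below it):
  1 left: {8}→1  {9}→1
  2 left: {4,9}→1  {7,8}→1  {8,9}→2
  3 left: {4,8,9}→3  {6,7,8}→1  {7,8,9}→3
  4 left: {4,7,8,9}→6  {5,6,7,8}→1  {6,7,8,9}→4
  5 left: {3,5,6,7,8}→1  {4,6,7,8,9}→10  {5,6,7,8,9}→5
  6 left: {3,5,6,7,8,9}→6  {4,5,6,7,8,9}→15
  7 left: {2,3,5,6,7,8,9}→6  {3,4,5,6,7,8,9}→21
  8 left: {1,2,3,5,6,7,8,9}→6  {2,3,4,5,6,7,8,9}→27
  placing 0:c first → 33 extensions
  placing 1:y first → 27 extensions
total linear extensions = 60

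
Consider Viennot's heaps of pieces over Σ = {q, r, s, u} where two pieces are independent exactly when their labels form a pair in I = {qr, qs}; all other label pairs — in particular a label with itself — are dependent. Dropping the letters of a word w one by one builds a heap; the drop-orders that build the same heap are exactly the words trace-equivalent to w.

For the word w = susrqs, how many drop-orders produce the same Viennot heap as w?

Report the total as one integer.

4

piece 0:s — minimal
piece 1:u rests on {0:s}
piece 2:s rests on {1:u}
piece 3:r rests on {2:s}
piece 4:q rests on {1:u}
piece 5:s rests on {3:r}
minimal pieces: {0:s}
ways to finish when only these pieces remain (= sum over removing one remaining piece with nothing left below it):
  1 left: {4}→1  {5}→1
  2 left: {3,5}→1  {4,5}→2
  3 left: {2,3,5}→1  {3,4,5}→3
  4 left: {2,3,4,5}→4
  placing 0:s first → 4 extensions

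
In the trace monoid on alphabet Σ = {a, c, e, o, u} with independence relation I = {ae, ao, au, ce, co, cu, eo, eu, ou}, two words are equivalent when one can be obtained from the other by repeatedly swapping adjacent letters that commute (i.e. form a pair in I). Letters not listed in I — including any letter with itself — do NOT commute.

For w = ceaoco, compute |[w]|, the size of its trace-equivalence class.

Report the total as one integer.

#0=c has no predecessor
#1=e has no predecessor
#2=a depends on [0:c]
#3=o has no predecessor
#4=c depends on [2:a]
#5=o depends on [3:o]
sources: [0:c, 1:e, 3:o]
N(rest) = Σ N(rest − s) over sources s of rest; N(one piece) = 1:
  size 1 → [1]=1  [4]=1  [5]=1
  size 2 → [1,4]=2  [1,5]=2  [2,4]=1  [3,5]=1  [4,5]=2
  size 3 → [0,2,4]=1  [1,2,4]=3  [1,3,5]=3  [1,4,5]=6  [2,4,5]=3  [3,4,5]=3
  size 4 → [0,1,2,4]=4  [0,2,4,5]=4  [1,2,4,5]=12  [1,3,4,5]=12  [2,3,4,5]=6
  first=0(c) contributes 30
  first=1(e) contributes 10
  first=3(o) contributes 20
|[w]| = 60

60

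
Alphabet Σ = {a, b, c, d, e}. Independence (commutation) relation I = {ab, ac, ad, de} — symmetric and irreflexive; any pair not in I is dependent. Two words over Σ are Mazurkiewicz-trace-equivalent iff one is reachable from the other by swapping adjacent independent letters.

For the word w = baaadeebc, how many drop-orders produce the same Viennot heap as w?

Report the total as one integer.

18

0(b) covers ∅
1(a) covers ∅
2(a) covers 1:a
3(a) covers 2:a
4(d) covers 0:b
5(e) covers 0:b, 3:a
6(e) covers 5:e
7(b) covers 4:d, 6:e
8(c) covers 7:b
floor of heap: 0:b, 1:a
completions by unplaced set U, small U first (add the entries for U minus each lowest piece of U):
  |U|=1: {8}:1
  |U|=2: {7,8}:1
  |U|=3: {4,7,8}:1  {6,7,8}:1
  |U|=4: {4,6,7,8}:2  {5,6,7,8}:1
  |U|=5: {3,5,6,7,8}:1  {4,5,6,7,8}:3
  |U|=6: {0,4,5,6,7,8}:3  {2,3,5,6,7,8}:1  {3,4,5,6,7,8}:4
  |U|=7: {0,3,4,5,6,7,8}:7  {1,2,3,5,6,7,8}:1  {2,3,4,5,6,7,8}:5
  start at 0(b): 6
  start at 1(a): 12
sum over floor = 18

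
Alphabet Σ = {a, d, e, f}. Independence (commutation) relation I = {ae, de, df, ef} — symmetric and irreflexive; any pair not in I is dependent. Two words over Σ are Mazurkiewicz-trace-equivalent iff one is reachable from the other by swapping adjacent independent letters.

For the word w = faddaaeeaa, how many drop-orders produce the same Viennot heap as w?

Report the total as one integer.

45

#0=f has no predecessor
#1=a depends on [0:f]
#2=d depends on [1:a]
#3=d depends on [2:d]
#4=a depends on [3:d]
#5=a depends on [4:a]
#6=e has no predecessor
#7=e depends on [6:e]
#8=a depends on [5:a]
#9=a depends on [8:a]
sources: [0:f, 6:e]
N(rest) = Σ N(rest − s) over sources s of rest; N(one piece) = 1:
  size 1 → [7]=1  [9]=1
  size 2 → [6,7]=1  [7,9]=2  [8,9]=1
  size 3 → [5,8,9]=1  [6,7,9]=3  [7,8,9]=3
  size 4 → [4,5,8,9]=1  [5,7,8,9]=4  [6,7,8,9]=6
  size 5 → [3,4,5,8,9]=1  [4,5,7,8,9]=5  [5,6,7,8,9]=10
  size 6 → [2,3,4,5,8,9]=1  [3,4,5,7,8,9]=6  [4,5,6,7,8,9]=15
  size 7 → [1,2,3,4,5,8,9]=1  [2,3,4,5,7,8,9]=7  [3,4,5,6,7,8,9]=21
  size 8 → [0,1,2,3,4,5,8,9]=1  [1,2,3,4,5,7,8,9]=8  [2,3,4,5,6,7,8,9]=28
  first=0(f) contributes 36
  first=6(e) contributes 9
|[w]| = 45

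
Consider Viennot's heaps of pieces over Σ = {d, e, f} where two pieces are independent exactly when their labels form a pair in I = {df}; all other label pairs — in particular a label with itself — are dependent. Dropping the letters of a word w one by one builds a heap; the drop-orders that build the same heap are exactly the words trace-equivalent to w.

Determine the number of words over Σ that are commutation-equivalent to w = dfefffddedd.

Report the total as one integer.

piece 0:d — minimal
piece 1:f — minimal
piece 2:e rests on {0:d, 1:f}
piece 3:f rests on {2:e}
piece 4:f rests on {3:f}
piece 5:f rests on {4:f}
piece 6:d rests on {2:e}
piece 7:d rests on {6:d}
piece 8:e rests on {5:f, 7:d}
piece 9:d rests on {8:e}
piece 10:d rests on {9:d}
minimal pieces: {0:d, 1:f}
ways to finish when only these pieces remain (= sum over removing one remaining piece with nothing left below it):
  1 left: {10}→1
  2 left: {9,10}→1
  3 left: {8,9,10}→1
  4 left: {5,8,9,10}→1  {7,8,9,10}→1
  5 left: {4,5,8,9,10}→1  {5,7,8,9,10}→2  {6,7,8,9,10}→1
  6 left: {3,4,5,8,9,10}→1  {4,5,7,8,9,10}→3  {5,6,7,8,9,10}→3
  7 left: {3,4,5,7,8,9,10}→4  {4,5,6,7,8,9,10}→6
  8 left: {3,4,5,6,7,8,9,10}→10
  9 left: {2,3,4,5,6,7,8,9,10}→10
  placing 0:d first → 10 extensions
  placing 1:f first → 10 extensions
total linear extensions = 20

20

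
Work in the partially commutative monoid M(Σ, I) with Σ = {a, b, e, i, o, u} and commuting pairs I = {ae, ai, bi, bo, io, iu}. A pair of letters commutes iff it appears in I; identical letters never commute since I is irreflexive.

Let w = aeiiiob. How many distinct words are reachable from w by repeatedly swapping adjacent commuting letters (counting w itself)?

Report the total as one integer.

60

0(a) covers ∅
1(e) covers ∅
2(i) covers 1:e
3(i) covers 2:i
4(i) covers 3:i
5(o) covers 0:a, 1:e
6(b) covers 0:a, 1:e
floor of heap: 0:a, 1:e
completions by unplaced set U, small U first (add the entries for U minus each lowest piece of U):
  |U|=1: {4}:1  {5}:1  {6}:1
  |U|=2: {3,4}:1  {4,5}:2  {4,6}:2  {5,6}:2
  |U|=3: {0,5,6}:2  {2,3,4}:1  {3,4,5}:3  {3,4,6}:3  {4,5,6}:6
  |U|=4: {0,4,5,6}:8  {2,3,4,5}:4  {2,3,4,6}:4  {3,4,5,6}:12
  |U|=5: {0,3,4,5,6}:20  {2,3,4,5,6}:20
  start at 0(a): 20
  start at 1(e): 40
sum over floor = 60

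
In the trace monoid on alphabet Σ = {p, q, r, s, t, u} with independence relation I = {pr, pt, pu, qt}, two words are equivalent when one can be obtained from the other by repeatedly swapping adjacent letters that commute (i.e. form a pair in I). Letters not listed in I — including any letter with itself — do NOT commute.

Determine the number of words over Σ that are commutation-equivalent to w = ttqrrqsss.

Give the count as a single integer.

piece 0:t — minimal
piece 1:t rests on {0:t}
piece 2:q — minimal
piece 3:r rests on {1:t, 2:q}
piece 4:r rests on {3:r}
piece 5:q rests on {4:r}
piece 6:s rests on {5:q}
piece 7:s rests on {6:s}
piece 8:s rests on {7:s}
minimal pieces: {0:t, 2:q}
ways to finish when only these pieces remain (= sum over removing one remaining piece with nothing left below it):
  1 left: {8}→1
  2 left: {7,8}→1
  3 left: {6,7,8}→1
  4 left: {5,6,7,8}→1
  5 left: {4,5,6,7,8}→1
  6 left: {3,4,5,6,7,8}→1
  7 left: {1,3,4,5,6,7,8}→1  {2,3,4,5,6,7,8}→1
  placing 0:t first → 2 extensions
  placing 2:q first → 1 extensions
total linear extensions = 3

3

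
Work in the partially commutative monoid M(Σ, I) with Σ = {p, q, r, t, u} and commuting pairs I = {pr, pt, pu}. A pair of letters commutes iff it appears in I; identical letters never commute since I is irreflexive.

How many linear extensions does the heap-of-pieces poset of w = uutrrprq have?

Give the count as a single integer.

7

#0=u has no predecessor
#1=u depends on [0:u]
#2=t depends on [1:u]
#3=r depends on [2:t]
#4=r depends on [3:r]
#5=p has no predecessor
#6=r depends on [4:r]
#7=q depends on [5:p, 6:r]
sources: [0:u, 5:p]
N(rest) = Σ N(rest − s) over sources s of rest; N(one piece) = 1:
  size 1 → [7]=1
  size 2 → [5,7]=1  [6,7]=1
  size 3 → [4,6,7]=1  [5,6,7]=2
  size 4 → [3,4,6,7]=1  [4,5,6,7]=3
  size 5 → [2,3,4,6,7]=1  [3,4,5,6,7]=4
  size 6 → [1,2,3,4,6,7]=1  [2,3,4,5,6,7]=5
  first=0(u) contributes 6
  first=5(p) contributes 1
|[w]| = 7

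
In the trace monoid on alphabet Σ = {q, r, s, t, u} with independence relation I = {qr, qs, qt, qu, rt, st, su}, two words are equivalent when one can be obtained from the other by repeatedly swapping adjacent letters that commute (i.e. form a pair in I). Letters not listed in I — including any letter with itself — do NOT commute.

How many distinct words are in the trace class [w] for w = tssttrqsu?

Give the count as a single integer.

495

#0=t has no predecessor
#1=s has no predecessor
#2=s depends on [1:s]
#3=t depends on [0:t]
#4=t depends on [3:t]
#5=r depends on [2:s]
#6=q has no predecessor
#7=s depends on [5:r]
#8=u depends on [4:t, 5:r]
sources: [0:t, 1:s, 6:q]
N(rest) = Σ N(rest − s) over sources s of rest; N(one piece) = 1:
  size 1 → [6]=1  [7]=1  [8]=1
  size 2 → [4,8]=1  [6,7]=2  [6,8]=2  [7,8]=2
  size 3 → [3,4,8]=1  [4,6,8]=3  [4,7,8]=3  [5,7,8]=2  [6,7,8]=6
  size 4 → [0,3,4,8]=1  [2,5,7,8]=2  [3,4,6,8]=4  [3,4,7,8]=4  [4,5,7,8]=5  [4,6,7,8]=12  [5,6,7,8]=8
  size 5 → [0,3,4,6,8]=5  [0,3,4,7,8]=5  [1,2,5,7,8]=2  [2,4,5,7,8]=7  [2,5,6,7,8]=10  [3,4,5,7,8]=9  [3,4,6,7,8]=20  [4,5,6,7,8]=25
  size 6 → [0,3,4,5,7,8]=14  [0,3,4,6,7,8]=30  [1,2,4,5,7,8]=9  [1,2,5,6,7,8]=12  [2,3,4,5,7,8]=16  [2,4,5,6,7,8]=42  [3,4,5,6,7,8]=54
  size 7 → [0,2,3,4,5,7,8]=30  [0,3,4,5,6,7,8]=98  [1,2,3,4,5,7,8]=25  [1,2,4,5,6,7,8]=63  [2,3,4,5,6,7,8]=112
  first=0(t) contributes 200
  first=1(s) contributes 240
  first=6(q) contributes 55
|[w]| = 495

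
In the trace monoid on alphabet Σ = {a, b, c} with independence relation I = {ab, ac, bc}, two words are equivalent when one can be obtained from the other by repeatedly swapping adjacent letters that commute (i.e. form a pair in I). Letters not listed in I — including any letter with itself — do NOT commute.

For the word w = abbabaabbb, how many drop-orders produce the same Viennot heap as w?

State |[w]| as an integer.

210

piece 0:a — minimal
piece 1:b — minimal
piece 2:b rests on {1:b}
piece 3:a rests on {0:a}
piece 4:b rests on {2:b}
piece 5:a rests on {3:a}
piece 6:a rests on {5:a}
piece 7:b rests on {4:b}
piece 8:b rests on {7:b}
piece 9:b rests on {8:b}
minimal pieces: {0:a, 1:b}
ways to finish when only these pieces remain (= sum over removing one remaining piece with nothing left below it):
  1 left: {6}→1  {9}→1
  2 left: {5,6}→1  {6,9}→2  {8,9}→1
  3 left: {3,5,6}→1  {5,6,9}→3  {6,8,9}→3  {7,8,9}→1
  4 left: {0,3,5,6}→1  {3,5,6,9}→4  {4,7,8,9}→1  {5,6,8,9}→6  {6,7,8,9}→4
  5 left: {0,3,5,6,9}→5  {2,4,7,8,9}→1  {3,5,6,8,9}→10  {4,6,7,8,9}→5  {5,6,7,8,9}→10
  6 left: {0,3,5,6,8,9}→15  {1,2,4,7,8,9}→1  {2,4,6,7,8,9}→6  {3,5,6,7,8,9}→20  {4,5,6,7,8,9}→15
  7 left: {0,3,5,6,7,8,9}→35  {1,2,4,6,7,8,9}→7  {2,4,5,6,7,8,9}→21  {3,4,5,6,7,8,9}→35
  8 left: {0,3,4,5,6,7,8,9}→70  {1,2,4,5,6,7,8,9}→28  {2,3,4,5,6,7,8,9}→56
  placing 0:a first → 84 extensions
  placing 1:b first → 126 extensions
total linear extensions = 210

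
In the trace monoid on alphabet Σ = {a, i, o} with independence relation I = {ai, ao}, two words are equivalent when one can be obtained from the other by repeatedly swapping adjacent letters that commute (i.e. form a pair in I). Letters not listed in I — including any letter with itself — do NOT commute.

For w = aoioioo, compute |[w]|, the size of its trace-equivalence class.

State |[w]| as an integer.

piece 0:a — minimal
piece 1:o — minimal
piece 2:i rests on {1:o}
piece 3:o rests on {2:i}
piece 4:i rests on {3:o}
piece 5:o rests on {4:i}
piece 6:o rests on {5:o}
minimal pieces: {0:a, 1:o}
ways to finish when only these pieces remain (= sum over removing one remaining piece with nothing left below it):
  1 left: {0}→1  {6}→1
  2 left: {0,6}→2  {5,6}→1
  3 left: {0,5,6}→3  {4,5,6}→1
  4 left: {0,4,5,6}→4  {3,4,5,6}→1
  5 left: {0,3,4,5,6}→5  {2,3,4,5,6}→1
  placing 0:a first → 1 extensions
  placing 1:o first → 6 extensions
total linear extensions = 7

7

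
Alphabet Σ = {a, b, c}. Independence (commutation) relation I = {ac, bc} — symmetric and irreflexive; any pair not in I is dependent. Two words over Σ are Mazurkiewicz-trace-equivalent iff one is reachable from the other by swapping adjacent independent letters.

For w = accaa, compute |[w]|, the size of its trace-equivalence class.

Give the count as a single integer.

#0=a has no predecessor
#1=c has no predecessor
#2=c depends on [1:c]
#3=a depends on [0:a]
#4=a depends on [3:a]
sources: [0:a, 1:c]
N(rest) = Σ N(rest − s) over sources s of rest; N(one piece) = 1:
  size 1 → [2]=1  [4]=1
  size 2 → [1,2]=1  [2,4]=2  [3,4]=1
  size 3 → [0,3,4]=1  [1,2,4]=3  [2,3,4]=3
  first=0(a) contributes 6
  first=1(c) contributes 4
|[w]| = 10

10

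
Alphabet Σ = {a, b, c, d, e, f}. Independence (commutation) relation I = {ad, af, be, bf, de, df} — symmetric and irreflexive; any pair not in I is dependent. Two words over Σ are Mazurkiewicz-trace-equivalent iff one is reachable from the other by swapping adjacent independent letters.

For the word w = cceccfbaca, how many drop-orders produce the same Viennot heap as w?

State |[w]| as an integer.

0(c) covers ∅
1(c) covers 0:c
2(e) covers 1:c
3(c) covers 2:e
4(c) covers 3:c
5(f) covers 4:c
6(b) covers 4:c
7(a) covers 6:b
8(c) covers 5:f, 7:a
9(a) covers 8:c
floor of heap: 0:c
completions by unplaced set U, small U first (add the entries for U minus each lowest piece of U):
  |U|=1: {9}:1
  |U|=2: {8,9}:1
  |U|=3: {5,8,9}:1  {7,8,9}:1
  |U|=4: {5,7,8,9}:2  {6,7,8,9}:1
  |U|=5: {5,6,7,8,9}:3
  |U|=6: {4,5,6,7,8,9}:3
  |U|=7: {3,4,5,6,7,8,9}:3
  |U|=8: {2,3,4,5,6,7,8,9}:3
  start at 0(c): 3

3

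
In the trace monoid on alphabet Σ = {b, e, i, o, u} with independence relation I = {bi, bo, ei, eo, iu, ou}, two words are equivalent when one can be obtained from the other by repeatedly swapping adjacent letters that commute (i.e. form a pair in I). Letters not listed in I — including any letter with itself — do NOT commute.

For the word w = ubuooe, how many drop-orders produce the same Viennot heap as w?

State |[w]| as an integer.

drop 0:u onto floor
drop 1:b onto {0:u}
drop 2:u onto {1:b}
drop 3:o onto floor
drop 4:o onto {3:o}
drop 5:e onto {2:u}
ground layer = {0:u, 3:o}
drop-orders for the pieces not yet dropped (sum over which currently-grounded one goes next):
  1 to go: {4} 1  {5} 1
  2 to go: {2,5} 1  {3,4} 1  {4,5} 2
  3 to go: {1,2,5} 1  {2,4,5} 3  {3,4,5} 3
  4 to go: {0,1,2,5} 1  {1,2,4,5} 4  {2,3,4,5} 6
  if 0:u drops first: 10 orders
  if 3:o drops first: 5 orders
heap linearizations: 15

15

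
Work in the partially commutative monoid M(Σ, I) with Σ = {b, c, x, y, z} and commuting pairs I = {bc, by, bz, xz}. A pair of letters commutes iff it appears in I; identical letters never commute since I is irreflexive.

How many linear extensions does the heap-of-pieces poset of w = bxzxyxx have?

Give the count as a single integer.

#0=b has no predecessor
#1=x depends on [0:b]
#2=z has no predecessor
#3=x depends on [1:x]
#4=y depends on [2:z, 3:x]
#5=x depends on [4:y]
#6=x depends on [5:x]
sources: [0:b, 2:z]
N(rest) = Σ N(rest − s) over sources s of rest; N(one piece) = 1:
  size 1 → [6]=1
  size 2 → [5,6]=1
  size 3 → [4,5,6]=1
  size 4 → [2,4,5,6]=1  [3,4,5,6]=1
  size 5 → [1,3,4,5,6]=1  [2,3,4,5,6]=2
  first=0(b) contributes 3
  first=2(z) contributes 1
|[w]| = 4

4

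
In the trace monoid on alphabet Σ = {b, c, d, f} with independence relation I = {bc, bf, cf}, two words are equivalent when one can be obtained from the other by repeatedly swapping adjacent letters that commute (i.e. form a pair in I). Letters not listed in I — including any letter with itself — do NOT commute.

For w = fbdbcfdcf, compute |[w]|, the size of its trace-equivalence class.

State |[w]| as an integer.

24

#0=f has no predecessor
#1=b has no predecessor
#2=d depends on [0:f, 1:b]
#3=b depends on [2:d]
#4=c depends on [2:d]
#5=f depends on [2:d]
#6=d depends on [3:b, 4:c, 5:f]
#7=c depends on [6:d]
#8=f depends on [6:d]
sources: [0:f, 1:b]
N(rest) = Σ N(rest − s) over sources s of rest; N(one piece) = 1:
  size 1 → [7]=1  [8]=1
  size 2 → [7,8]=2
  size 3 → [6,7,8]=2
  size 4 → [3,6,7,8]=2  [4,6,7,8]=2  [5,6,7,8]=2
  size 5 → [3,4,6,7,8]=4  [3,5,6,7,8]=4  [4,5,6,7,8]=4
  size 6 → [3,4,5,6,7,8]=12
  size 7 → [2,3,4,5,6,7,8]=12
  first=0(f) contributes 12
  first=1(b) contributes 12
|[w]| = 24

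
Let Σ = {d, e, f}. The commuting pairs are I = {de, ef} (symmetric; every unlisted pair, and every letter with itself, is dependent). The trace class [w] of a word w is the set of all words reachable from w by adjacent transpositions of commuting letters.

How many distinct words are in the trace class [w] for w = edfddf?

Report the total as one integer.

6

piece 0:e — minimal
piece 1:d — minimal
piece 2:f rests on {1:d}
piece 3:d rests on {2:f}
piece 4:d rests on {3:d}
piece 5:f rests on {4:d}
minimal pieces: {0:e, 1:d}
ways to finish when only these pieces remain (= sum over removing one remaining piece with nothing left below it):
  1 left: {0}→1  {5}→1
  2 left: {0,5}→2  {4,5}→1
  3 left: {0,4,5}→3  {3,4,5}→1
  4 left: {0,3,4,5}→4  {2,3,4,5}→1
  placing 0:e first → 1 extensions
  placing 1:d first → 5 extensions
total linear extensions = 6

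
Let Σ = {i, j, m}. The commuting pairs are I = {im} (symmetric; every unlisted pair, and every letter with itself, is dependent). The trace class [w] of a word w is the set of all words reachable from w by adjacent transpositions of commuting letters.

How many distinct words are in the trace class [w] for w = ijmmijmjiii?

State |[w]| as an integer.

drop 0:i onto floor
drop 1:j onto {0:i}
drop 2:m onto {1:j}
drop 3:m onto {2:m}
drop 4:i onto {1:j}
drop 5:j onto {3:m, 4:i}
drop 6:m onto {5:j}
drop 7:j onto {6:m}
drop 8:i onto {7:j}
drop 9:i onto {8:i}
drop 10:i onto {9:i}
ground layer = {0:i}
drop-orders for the pieces not yet dropped (sum over which currently-grounded one goes next):
  1 to go: {10} 1
  2 to go: {9,10} 1
  3 to go: {8,9,10} 1
  4 to go: {7,8,9,10} 1
  5 to go: {6,7,8,9,10} 1
  6 to go: {5,6,7,8,9,10} 1
  7 to go: {3,5,6,7,8,9,10} 1  {4,5,6,7,8,9,10} 1
  8 to go: {2,3,5,6,7,8,9,10} 1  {3,4,5,6,7,8,9,10} 2
  9 to go: {2,3,4,5,6,7,8,9,10} 3
  if 0:i drops first: 3 orders

3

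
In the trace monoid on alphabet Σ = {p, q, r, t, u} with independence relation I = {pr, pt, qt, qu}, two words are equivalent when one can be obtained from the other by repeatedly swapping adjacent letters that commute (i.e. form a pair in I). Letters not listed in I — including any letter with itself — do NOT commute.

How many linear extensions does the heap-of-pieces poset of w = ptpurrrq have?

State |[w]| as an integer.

3

drop 0:p onto floor
drop 1:t onto floor
drop 2:p onto {0:p}
drop 3:u onto {1:t, 2:p}
drop 4:r onto {3:u}
drop 5:r onto {4:r}
drop 6:r onto {5:r}
drop 7:q onto {6:r}
ground layer = {0:p, 1:t}
drop-orders for the pieces not yet dropped (sum over which currently-grounded one goes next):
  1 to go: {7} 1
  2 to go: {6,7} 1
  3 to go: {5,6,7} 1
  4 to go: {4,5,6,7} 1
  5 to go: {3,4,5,6,7} 1
  6 to go: {1,3,4,5,6,7} 1  {2,3,4,5,6,7} 1
  if 0:p drops first: 2 orders
  if 1:t drops first: 1 orders
heap linearizations: 3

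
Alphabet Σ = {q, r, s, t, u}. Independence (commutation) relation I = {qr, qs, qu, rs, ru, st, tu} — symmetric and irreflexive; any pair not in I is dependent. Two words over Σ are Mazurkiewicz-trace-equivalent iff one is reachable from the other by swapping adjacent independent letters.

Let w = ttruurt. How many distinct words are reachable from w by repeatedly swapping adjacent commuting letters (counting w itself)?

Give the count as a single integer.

piece 0:t — minimal
piece 1:t rests on {0:t}
piece 2:r rests on {1:t}
piece 3:u — minimal
piece 4:u rests on {3:u}
piece 5:r rests on {2:r}
piece 6:t rests on {5:r}
minimal pieces: {0:t, 3:u}
ways to finish when only these pieces remain (= sum over removing one remaining piece with nothing left below it):
  1 left: {4}→1  {6}→1
  2 left: {3,4}→1  {4,6}→2  {5,6}→1
  3 left: {2,5,6}→1  {3,4,6}→3  {4,5,6}→3
  4 left: {1,2,5,6}→1  {2,4,5,6}→4  {3,4,5,6}→6
  5 left: {0,1,2,5,6}→1  {1,2,4,5,6}→5  {2,3,4,5,6}→10
  placing 0:t first → 15 extensions
  placing 3:u first → 6 extensions
total linear extensions = 21

21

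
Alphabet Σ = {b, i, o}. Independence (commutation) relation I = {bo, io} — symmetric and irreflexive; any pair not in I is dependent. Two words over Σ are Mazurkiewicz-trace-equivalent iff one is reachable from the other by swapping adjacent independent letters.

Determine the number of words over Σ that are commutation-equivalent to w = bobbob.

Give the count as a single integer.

15

piece 0:b — minimal
piece 1:o — minimal
piece 2:b rests on {0:b}
piece 3:b rests on {2:b}
piece 4:o rests on {1:o}
piece 5:b rests on {3:b}
minimal pieces: {0:b, 1:o}
ways to finish when only these pieces remain (= sum over removing one remaining piece with nothing left below it):
  1 left: {4}→1  {5}→1
  2 left: {1,4}→1  {3,5}→1  {4,5}→2
  3 left: {1,4,5}→3  {2,3,5}→1  {3,4,5}→3
  4 left: {0,2,3,5}→1  {1,3,4,5}→6  {2,3,4,5}→4
  placing 0:b first → 10 extensions
  placing 1:o first → 5 extensions
total linear extensions = 15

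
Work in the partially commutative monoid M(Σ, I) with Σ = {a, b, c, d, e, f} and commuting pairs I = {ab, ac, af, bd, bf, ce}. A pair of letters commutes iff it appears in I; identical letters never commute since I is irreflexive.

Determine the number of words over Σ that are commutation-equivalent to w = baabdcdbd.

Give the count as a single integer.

piece 0:b — minimal
piece 1:a — minimal
piece 2:a rests on {1:a}
piece 3:b rests on {0:b}
piece 4:d rests on {2:a}
piece 5:c rests on {3:b, 4:d}
piece 6:d rests on {5:c}
piece 7:b rests on {5:c}
piece 8:d rests on {6:d}
minimal pieces: {0:b, 1:a}
ways to finish when only these pieces remain (= sum over removing one remaining piece with nothing left below it):
  1 left: {7}→1  {8}→1
  2 left: {6,8}→1  {7,8}→2
  3 left: {6,7,8}→3
  4 left: {5,6,7,8}→3
  5 left: {3,5,6,7,8}→3  {4,5,6,7,8}→3
  6 left: {0,3,5,6,7,8}→3  {2,4,5,6,7,8}→3  {3,4,5,6,7,8}→6
  7 left: {0,3,4,5,6,7,8}→9  {1,2,4,5,6,7,8}→3  {2,3,4,5,6,7,8}→9
  placing 0:b first → 12 extensions
  placing 1:a first → 18 extensions
total linear extensions = 30

30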